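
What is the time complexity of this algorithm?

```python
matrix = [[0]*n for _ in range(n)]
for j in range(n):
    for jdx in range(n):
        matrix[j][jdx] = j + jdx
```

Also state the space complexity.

Time complexity: O(n^2).
Space complexity: O(n^2).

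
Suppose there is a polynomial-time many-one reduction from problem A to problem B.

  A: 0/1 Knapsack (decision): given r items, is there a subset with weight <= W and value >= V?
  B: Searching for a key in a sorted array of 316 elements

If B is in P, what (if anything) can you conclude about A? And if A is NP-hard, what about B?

A poly-time reduction A <=_p B means any A-instance can be transformed to a B-instance in poly time.
If B is in P: compose the reduction with B's poly-time algorithm to solve A in poly time, so A is in P.
If A is NP-hard: every NP problem reduces to A, which reduces to B; composing reductions, every NP problem reduces to B, so B is NP-hard.
(Here in fact A is NP-complete and B is in P, so no such reduction is known -- its existence would imply P = NP; the analysis concerns only what the assumed reduction would or would not let you conclude.)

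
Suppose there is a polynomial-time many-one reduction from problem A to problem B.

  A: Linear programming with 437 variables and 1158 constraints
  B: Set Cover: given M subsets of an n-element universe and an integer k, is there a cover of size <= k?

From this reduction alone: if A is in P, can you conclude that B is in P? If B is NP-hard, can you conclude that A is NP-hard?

A poly-time reduction A <=_p B transfers tractability DOWN (B easy => A easy) and hardness UP (A hard => B hard), not the reverse.
From A in P, the reduction alone does NOT give B in P: any problem in P trivially reduces to SAT, yet SAT is not known to be in P.
From B NP-hard, the reduction alone does NOT give A NP-hard: again, easy problems reduce to hard ones.
(Here in fact A is P and B is NP-complete.)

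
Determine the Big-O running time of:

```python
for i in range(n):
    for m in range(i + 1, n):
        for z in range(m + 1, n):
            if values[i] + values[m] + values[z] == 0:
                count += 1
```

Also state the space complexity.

Time complexity: O(n^3).
Space complexity: O(1).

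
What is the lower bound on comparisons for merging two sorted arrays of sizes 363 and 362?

Adversary argument: with sizes 363 and 362 (differing by at most 1), interleave the two arrays so that every consecutive pair in the output comes from different inputs. Then each of the 724 adjacent output pairs must be directly compared, or the algorithm cannot determine their relative order. So 724 comparisons are necessary; standard merge achieves this.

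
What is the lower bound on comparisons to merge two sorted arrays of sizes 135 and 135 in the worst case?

Adversary: with |135 - 135| <= 1 the inputs can be fully interleaved so that every adjacent pair in the merged output comes from different arrays. Then each of the 269 adjacent pairs must be directly compared, or the algorithm cannot determine their relative order. Standard merge meets this bound.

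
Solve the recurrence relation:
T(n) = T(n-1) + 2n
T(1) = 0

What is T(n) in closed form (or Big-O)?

Unrolling: T(n) = 0 + 2*(2 + 3 + ... + n) = 0 + 2*(n(n+1)/2 - 1) = O(n^2).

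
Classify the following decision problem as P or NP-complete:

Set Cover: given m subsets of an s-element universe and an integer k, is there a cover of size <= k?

This problem is NP-complete: one of Karp's 21 NP-complete problems (with k part of the input).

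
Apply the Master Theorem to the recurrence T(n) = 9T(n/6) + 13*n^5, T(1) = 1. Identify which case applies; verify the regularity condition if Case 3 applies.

a=9, b=6, f(n)=13*n^5.
log_6(9) = 1.226 < 5.
f(n) = Omega(n^(1.226+epsilon)) for some epsilon > 0, so Case 3 is the candidate.
Regularity: a*f(n/b) = 9*13*(n/6)^5 = (9/7776)*13*n^5 <= c*f(n) with c = 9/7776 < 1. Satisfied.
Case 3: T(n) = Theta(n^5).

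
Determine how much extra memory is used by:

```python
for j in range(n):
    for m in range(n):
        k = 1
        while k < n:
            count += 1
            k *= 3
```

Space complexity: O(1).
Only a constant amount of auxiliary storage is used; nothing grows with n.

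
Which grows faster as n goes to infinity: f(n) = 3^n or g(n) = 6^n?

g(n) = 6^n grows faster: (6/3)^n -> infinity since 6/3 > 1.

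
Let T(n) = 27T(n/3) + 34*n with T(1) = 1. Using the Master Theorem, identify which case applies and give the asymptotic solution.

a=27, b=3, f(n)=34*n.
log_3(27) = 3 > 1.
Since f(n) = O(n^1) is polynomially smaller than n^3, Case 1 applies.
T(n) = Theta(n^3).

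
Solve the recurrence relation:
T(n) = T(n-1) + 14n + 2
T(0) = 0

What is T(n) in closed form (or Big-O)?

Dominant term in sum is 14*sum(i, i=1..n) = 14*n*(n+1)/2 = O(n^2).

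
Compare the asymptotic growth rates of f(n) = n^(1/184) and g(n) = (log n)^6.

f(n) = n^(1/184) grows faster: any positive power of n dominates any polylog.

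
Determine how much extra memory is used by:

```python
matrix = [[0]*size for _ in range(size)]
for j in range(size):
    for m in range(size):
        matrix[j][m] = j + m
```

Space complexity: O(n^2).
A 2D structure of size n x n is allocated.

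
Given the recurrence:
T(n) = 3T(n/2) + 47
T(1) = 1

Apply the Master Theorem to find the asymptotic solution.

a=3, b=2, f(n)=47. log_2(3) = 1.585. Case 1 of Master Theorem: T(n) = O(n^1.585).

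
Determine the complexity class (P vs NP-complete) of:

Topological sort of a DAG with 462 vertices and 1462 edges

This problem is in P: DFS-based topological sort runs in O(V+E).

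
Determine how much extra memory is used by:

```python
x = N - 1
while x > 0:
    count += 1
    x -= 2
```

Space complexity: O(1).
Only a constant amount of auxiliary storage is used; nothing grows with n.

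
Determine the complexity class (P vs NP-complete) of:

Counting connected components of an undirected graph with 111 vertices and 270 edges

This problem is in P: BFS/DFS visits each vertex and edge once: O(V+E).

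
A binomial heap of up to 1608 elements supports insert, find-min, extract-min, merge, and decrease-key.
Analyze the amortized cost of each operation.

A binomial heap with n <= 1608 elements has at most floor(log_2 1608) + 1 = 11 trees. Using potential Phi = number of trees: Insert adds one tree, but cascading merges reduce count -- amortized O(1). Find-min reads the cached minimum pointer: O(1). Extract-min creates O(log n) new trees: O(log n). Merge combines tree lists: O(log n). Decrease-key sifts the element up its tree of height <= log n: O(log n).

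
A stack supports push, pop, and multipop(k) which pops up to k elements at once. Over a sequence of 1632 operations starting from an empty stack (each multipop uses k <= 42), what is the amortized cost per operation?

Each element is pushed exactly once and popped at most once (whether by pop or as part of a multipop). So the total number of individual pops over the whole sequence is at most the number of pushes, which is at most 1632. Total work <= 2 * 1632, hence O(1) amortized per operation.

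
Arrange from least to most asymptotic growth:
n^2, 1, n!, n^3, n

Ordered by growth rate: 1 < n < n^2 < n^3 < n!.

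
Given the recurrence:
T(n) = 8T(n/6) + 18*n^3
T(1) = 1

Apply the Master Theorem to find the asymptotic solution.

a=8, b=6, f(n)=18*n^3. log_6(8) = 1.161 < 3. Case 3: T(n) = O(n^3).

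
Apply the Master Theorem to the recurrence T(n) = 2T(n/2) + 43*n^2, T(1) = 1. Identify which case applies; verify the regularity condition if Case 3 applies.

a=2, b=2, f(n)=43*n^2.
log_2(2) = 1 < 2.
f(n) = Omega(n^(1+epsilon)) for some epsilon > 0, so Case 3 is the candidate.
Regularity: a*f(n/b) = 2*43*(n/2)^2 = (2/4)*43*n^2 <= c*f(n) with c = 2/4 < 1. Satisfied.
Case 3: T(n) = Theta(n^2).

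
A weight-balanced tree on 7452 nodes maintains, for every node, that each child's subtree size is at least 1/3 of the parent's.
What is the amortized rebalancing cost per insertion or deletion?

With balance ratio 1/3, tree height is O(log_{3/1}(7452)) = O(log n). A rebalance at a node of size s costs O(s) but requires Omega(s) updates in that subtree to retrigger. Summed over the O(log n) ancestors of the touched leaf, amortized rebalancing is O(log n).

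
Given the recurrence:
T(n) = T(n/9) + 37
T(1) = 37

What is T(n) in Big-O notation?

Each step divides n by 9 and adds 37. After log_9(n) steps, T(n) = O(log n).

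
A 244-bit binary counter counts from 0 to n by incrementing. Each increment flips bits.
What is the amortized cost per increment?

Bit i flips every 2^i increments. Total flips over n increments: sum_{i=0}^{244} n/2^i < 2n. Amortized cost: 2n/n = O(1).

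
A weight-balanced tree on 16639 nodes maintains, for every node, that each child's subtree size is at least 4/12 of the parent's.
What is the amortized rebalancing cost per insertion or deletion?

With balance ratio 4/12, tree height is O(log_{12/4}(16639)) = O(log n). A rebalance at a node of size s costs O(s) but requires Omega(s) updates in that subtree to retrigger. Summed over the O(log n) ancestors of the touched leaf, amortized rebalancing is O(log n).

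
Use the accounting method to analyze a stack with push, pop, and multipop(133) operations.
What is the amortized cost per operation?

Assign 2 credits per push (1 for the push, 1 saved for a future pop). Each pop or element popped by multipop(133) uses 1 saved credit. Total credits never go negative, so amortized cost is O(1).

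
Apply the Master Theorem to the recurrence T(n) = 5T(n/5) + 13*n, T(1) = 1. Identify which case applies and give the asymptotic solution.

a=5, b=5, f(n)=13*n.
log_5(5) = 1, so n^(log_b(a)) = n.
f(n) = Theta(n), so Case 2 applies.
T(n) = Theta(n log n).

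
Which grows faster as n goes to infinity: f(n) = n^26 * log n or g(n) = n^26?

f(n) = n^26 * log n grows faster: extra log n factor -> infinity.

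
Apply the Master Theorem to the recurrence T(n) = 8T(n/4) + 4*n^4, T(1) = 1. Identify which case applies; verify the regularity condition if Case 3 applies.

a=8, b=4, f(n)=4*n^4.
log_4(8) = 1.5 < 4.
f(n) = Omega(n^(1.5+epsilon)) for some epsilon > 0, so Case 3 is the candidate.
Regularity: a*f(n/b) = 8*4*(n/4)^4 = (8/256)*4*n^4 <= c*f(n) with c = 8/256 < 1. Satisfied.
Case 3: T(n) = Theta(n^4).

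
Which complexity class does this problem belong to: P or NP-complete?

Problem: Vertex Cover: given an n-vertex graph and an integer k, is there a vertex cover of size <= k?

This problem is NP-complete: one of Karp's 21 NP-complete problems (with k part of the input; for any fixed constant k it is in P).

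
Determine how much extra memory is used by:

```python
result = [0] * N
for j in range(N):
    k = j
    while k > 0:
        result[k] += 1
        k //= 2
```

Space complexity: O(n).
Auxiliary storage grows linearly with the input size n in the worst case.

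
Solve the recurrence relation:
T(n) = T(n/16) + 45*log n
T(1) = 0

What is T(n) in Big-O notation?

Each of the log_16(n) levels adds O(log n). T(n) = O(log^2 n).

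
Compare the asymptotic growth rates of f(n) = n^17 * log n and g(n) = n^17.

f(n) = n^17 * log n grows faster: extra log n factor -> infinity.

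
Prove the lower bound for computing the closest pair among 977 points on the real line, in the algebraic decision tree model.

Reduction from element distinctness: given 977 reals, the closest-pair distance is 0 iff two are equal. Element distinctness has an Omega(n log n) lower bound in the algebraic decision tree model (Ben-Or). Therefore closest pair on a line also requires Omega(n log n). Sorting then a linear scan achieves this.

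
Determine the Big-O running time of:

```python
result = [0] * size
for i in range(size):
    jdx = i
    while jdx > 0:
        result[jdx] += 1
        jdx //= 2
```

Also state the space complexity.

Time complexity: O(n log n).
Space complexity: O(n).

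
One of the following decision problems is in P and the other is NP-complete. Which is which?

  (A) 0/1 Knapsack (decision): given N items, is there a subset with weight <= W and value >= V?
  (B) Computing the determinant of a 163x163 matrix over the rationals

(A) is NP-complete: reduces from Subset Sum.
(B) is P: Gaussian elimination runs in O(n^3).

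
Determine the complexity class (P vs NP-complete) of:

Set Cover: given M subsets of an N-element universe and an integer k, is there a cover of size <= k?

This problem is NP-complete: one of Karp's 21 NP-complete problems (with k part of the input).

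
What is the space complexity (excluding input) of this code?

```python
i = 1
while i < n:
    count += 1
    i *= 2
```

Space complexity: O(1).
Only a constant amount of auxiliary storage is used; nothing grows with n.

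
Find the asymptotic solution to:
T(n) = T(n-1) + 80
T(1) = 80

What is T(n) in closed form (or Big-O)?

Unrolling: T(n) = T(n-1) + 80 = T(n-2) + 2*80 = ... = T(1) + (n-1)*80 = 80 + (n-1)*80 = 80n.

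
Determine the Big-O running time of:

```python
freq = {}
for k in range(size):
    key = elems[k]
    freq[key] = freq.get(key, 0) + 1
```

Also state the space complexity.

Time complexity: O(n).
Space complexity: O(n).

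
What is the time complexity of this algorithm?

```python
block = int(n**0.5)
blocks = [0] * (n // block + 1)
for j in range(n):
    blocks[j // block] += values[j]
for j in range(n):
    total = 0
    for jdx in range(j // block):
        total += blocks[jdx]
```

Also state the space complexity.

Time complexity: O(n * sqrt(n)).
Space complexity: O(sqrt(n)).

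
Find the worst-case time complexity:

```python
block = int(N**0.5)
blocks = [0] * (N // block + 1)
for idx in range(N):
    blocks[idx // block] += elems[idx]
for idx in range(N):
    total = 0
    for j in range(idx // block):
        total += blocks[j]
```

Time complexity: O(n * sqrt(n)).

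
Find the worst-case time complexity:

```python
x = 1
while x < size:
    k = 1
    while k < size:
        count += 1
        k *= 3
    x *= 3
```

Time complexity: O(log^2 n).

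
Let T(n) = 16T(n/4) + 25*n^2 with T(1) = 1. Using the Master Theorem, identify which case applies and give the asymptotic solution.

a=16, b=4, f(n)=25*n^2.
log_4(16) = 2, so n^(log_b(a)) = n^2.
f(n) = Theta(n^2), so Case 2 applies.
T(n) = Theta(n^2 log n).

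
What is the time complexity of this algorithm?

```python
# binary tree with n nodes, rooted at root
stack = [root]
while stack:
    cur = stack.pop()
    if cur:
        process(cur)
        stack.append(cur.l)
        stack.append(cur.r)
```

Time complexity: O(n).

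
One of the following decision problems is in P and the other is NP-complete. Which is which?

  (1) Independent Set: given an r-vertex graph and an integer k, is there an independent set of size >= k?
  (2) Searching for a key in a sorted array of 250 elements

(1) is NP-complete: complement of Clique (with k part of the input).
(2) is P: binary search runs in O(log n).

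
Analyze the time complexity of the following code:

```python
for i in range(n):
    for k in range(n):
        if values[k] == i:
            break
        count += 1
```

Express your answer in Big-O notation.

Time complexity: O(n^2).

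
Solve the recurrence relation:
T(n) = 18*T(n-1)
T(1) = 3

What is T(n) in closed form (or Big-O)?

Each step multiplies by 18. T(n) = T(1)*18^(n-1) = 3*18^(n-1).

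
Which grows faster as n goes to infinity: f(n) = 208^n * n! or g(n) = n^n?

f(n) = 208^n * n! grows faster: by Stirling n! ~ sqrt(2 pi n)(n/e)^n, so 208^n n! / n^n ~ (208/e)^n sqrt(2 pi n) -> infinity since 208/e > 1.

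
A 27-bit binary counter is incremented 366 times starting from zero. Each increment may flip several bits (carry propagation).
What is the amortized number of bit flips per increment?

Bit i flips on every 2^i-th increment, so over 366 increments bit i flips floor(366/2^i) times. Summing over i: total flips < 2 * 366. Amortized: < 2 = O(1) per increment.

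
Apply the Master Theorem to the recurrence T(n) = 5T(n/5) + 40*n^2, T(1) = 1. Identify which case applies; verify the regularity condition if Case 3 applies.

a=5, b=5, f(n)=40*n^2.
log_5(5) = 1 < 2.
f(n) = Omega(n^(1+epsilon)) for some epsilon > 0, so Case 3 is the candidate.
Regularity: a*f(n/b) = 5*40*(n/5)^2 = (5/25)*40*n^2 <= c*f(n) with c = 5/25 < 1. Satisfied.
Case 3: T(n) = Theta(n^2).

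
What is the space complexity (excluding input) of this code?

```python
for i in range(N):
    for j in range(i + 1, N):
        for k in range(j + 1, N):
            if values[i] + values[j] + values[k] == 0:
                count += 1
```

Space complexity: O(1).
Only a constant amount of auxiliary storage is used; nothing grows with n.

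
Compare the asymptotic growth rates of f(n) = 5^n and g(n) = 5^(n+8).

f(n) = 5^n and g(n) = 5^(n+8) are Theta of each other: 5^(n+8) = 5^8 * 5^n = Theta(5^n).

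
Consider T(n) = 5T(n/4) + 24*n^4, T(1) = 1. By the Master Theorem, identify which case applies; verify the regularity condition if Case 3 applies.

a=5, b=4, f(n)=24*n^4.
log_4(5) = 1.161 < 4.
f(n) = Omega(n^(1.161+epsilon)) for some epsilon > 0, so Case 3 is the candidate.
Regularity: a*f(n/b) = 5*24*(n/4)^4 = (5/256)*24*n^4 <= c*f(n) with c = 5/256 < 1. Satisfied.
Case 3: T(n) = Theta(n^4).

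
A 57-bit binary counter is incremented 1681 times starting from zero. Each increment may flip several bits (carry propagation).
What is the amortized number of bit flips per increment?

Bit i flips on every 2^i-th increment, so over 1681 increments bit i flips floor(1681/2^i) times. Summing over i: total flips < 2 * 1681. Amortized: < 2 = O(1) per increment.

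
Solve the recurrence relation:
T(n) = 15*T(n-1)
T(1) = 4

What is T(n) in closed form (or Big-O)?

Each step multiplies by 15. T(n) = T(1)*15^(n-1) = 4*15^(n-1).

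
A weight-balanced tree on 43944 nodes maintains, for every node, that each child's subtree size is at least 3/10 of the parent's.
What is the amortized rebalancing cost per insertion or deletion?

With balance ratio 3/10, tree height is O(log_{10/3}(43944)) = O(log n). A rebalance at a node of size s costs O(s) but requires Omega(s) updates in that subtree to retrigger. Summed over the O(log n) ancestors of the touched leaf, amortized rebalancing is O(log n).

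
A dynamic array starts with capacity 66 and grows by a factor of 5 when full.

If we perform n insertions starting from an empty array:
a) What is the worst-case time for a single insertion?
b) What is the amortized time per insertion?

(a) Worst-case single insertion: O(n) -- when the array is full at capacity c, the resize copies all c elements, and c can be Theta(n).
(b) Resizes happen at sizes 66, 330, 1650, ... Total copy cost for n insertions: 66 + 330 + ... = O(n) (geometric series with ratio 1/5). Amortized cost per insertion: O(n)/n = O(1).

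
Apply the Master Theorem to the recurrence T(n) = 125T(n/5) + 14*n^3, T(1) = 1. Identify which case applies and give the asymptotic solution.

a=125, b=5, f(n)=14*n^3.
log_5(125) = 3, so n^(log_b(a)) = n^3.
f(n) = Theta(n^3), so Case 2 applies.
T(n) = Theta(n^3 log n).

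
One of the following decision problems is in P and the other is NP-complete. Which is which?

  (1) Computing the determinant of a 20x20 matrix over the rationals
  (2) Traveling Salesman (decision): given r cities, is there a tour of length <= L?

(1) is P: Gaussian elimination runs in O(n^3).
(2) is NP-complete: reduces from Hamiltonian Cycle.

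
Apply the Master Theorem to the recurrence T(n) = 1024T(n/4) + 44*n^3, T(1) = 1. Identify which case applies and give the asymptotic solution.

a=1024, b=4, f(n)=44*n^3.
log_4(1024) = 5 > 3.
Since f(n) = O(n^3) is polynomially smaller than n^5, Case 1 applies.
T(n) = Theta(n^5).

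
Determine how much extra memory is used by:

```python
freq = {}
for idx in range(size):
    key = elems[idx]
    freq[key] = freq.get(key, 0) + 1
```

Space complexity: O(n).
Auxiliary storage grows linearly with the input size n in the worst case.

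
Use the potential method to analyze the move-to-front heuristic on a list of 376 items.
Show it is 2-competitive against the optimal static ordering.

Let Phi = number of inversions between the MTF list and the optimal static list (0 <= Phi <= C(376,2)). Accessing an element at MTF position k and optimal position j: the move-to-front destroys all k-1 inversions in front of it that are not in front in optimal (>= k-j of them) and creates at most j-1 new ones. Amortized cost <= k + (j-1) - (k-j) = 2j - 1 <= 2 * optimal cost.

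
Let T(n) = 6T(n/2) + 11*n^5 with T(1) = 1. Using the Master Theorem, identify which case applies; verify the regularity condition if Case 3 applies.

a=6, b=2, f(n)=11*n^5.
log_2(6) = 2.585 < 5.
f(n) = Omega(n^(2.585+epsilon)) for some epsilon > 0, so Case 3 is the candidate.
Regularity: a*f(n/b) = 6*11*(n/2)^5 = (6/32)*11*n^5 <= c*f(n) with c = 6/32 < 1. Satisfied.
Case 3: T(n) = Theta(n^5).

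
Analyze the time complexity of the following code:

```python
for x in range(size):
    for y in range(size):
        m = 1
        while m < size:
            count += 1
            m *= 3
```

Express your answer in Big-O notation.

Time complexity: O(n^2 log n).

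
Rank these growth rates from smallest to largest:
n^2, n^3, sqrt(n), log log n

Ordered by growth rate: log log n < sqrt(n) < n^2 < n^3.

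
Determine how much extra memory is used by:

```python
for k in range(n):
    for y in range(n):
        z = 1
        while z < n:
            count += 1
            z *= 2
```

Space complexity: O(1).
Only a constant amount of auxiliary storage is used; nothing grows with n.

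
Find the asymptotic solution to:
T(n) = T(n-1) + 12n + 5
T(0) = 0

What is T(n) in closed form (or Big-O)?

Dominant term in sum is 12*sum(i, i=1..n) = 12*n*(n+1)/2 = O(n^2).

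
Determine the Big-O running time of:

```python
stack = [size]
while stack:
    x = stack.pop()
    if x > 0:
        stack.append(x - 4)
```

Time complexity: O(n).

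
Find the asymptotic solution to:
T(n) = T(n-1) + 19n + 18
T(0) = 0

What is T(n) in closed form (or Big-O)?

Dominant term in sum is 19*sum(i, i=1..n) = 19*n*(n+1)/2 = O(n^2).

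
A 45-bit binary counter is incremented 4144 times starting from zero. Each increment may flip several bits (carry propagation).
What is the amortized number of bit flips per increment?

Bit i flips on every 2^i-th increment, so over 4144 increments bit i flips floor(4144/2^i) times. Summing over i: total flips < 2 * 4144. Amortized: < 2 = O(1) per increment.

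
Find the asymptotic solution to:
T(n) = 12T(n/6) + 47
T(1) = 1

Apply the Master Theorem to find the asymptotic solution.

a=12, b=6, f(n)=47. log_6(12) = 1.387. Case 1 of Master Theorem: T(n) = O(n^1.387).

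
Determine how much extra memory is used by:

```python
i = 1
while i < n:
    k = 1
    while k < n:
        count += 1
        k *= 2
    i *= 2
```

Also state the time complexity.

Space complexity: O(1).
Only a constant amount of auxiliary storage is used; nothing grows with n.
Time complexity: O(log^2 n).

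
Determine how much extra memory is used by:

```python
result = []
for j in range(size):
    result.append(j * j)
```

Space complexity: O(n).
Auxiliary storage grows linearly with the input size n in the worst case.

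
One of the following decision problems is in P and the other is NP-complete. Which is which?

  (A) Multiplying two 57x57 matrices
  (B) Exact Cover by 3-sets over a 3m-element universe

(A) is P: the schoolbook algorithm runs in O(n^3).
(B) is NP-complete: one of Karp's 21 NP-complete problems.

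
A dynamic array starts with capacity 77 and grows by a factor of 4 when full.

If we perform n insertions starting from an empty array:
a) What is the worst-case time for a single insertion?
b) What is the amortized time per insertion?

(a) Worst-case single insertion: O(n) -- when the array is full at capacity c, the resize copies all c elements, and c can be Theta(n).
(b) Resizes happen at sizes 77, 308, 1232, ... Total copy cost for n insertions: 77 + 308 + ... = O(n) (geometric series with ratio 1/4). Amortized cost per insertion: O(n)/n = O(1).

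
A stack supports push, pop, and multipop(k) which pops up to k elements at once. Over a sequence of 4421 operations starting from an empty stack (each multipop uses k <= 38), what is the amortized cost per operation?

Each element is pushed exactly once and popped at most once (whether by pop or as part of a multipop). So the total number of individual pops over the whole sequence is at most the number of pushes, which is at most 4421. Total work <= 2 * 4421, hence O(1) amortized per operation.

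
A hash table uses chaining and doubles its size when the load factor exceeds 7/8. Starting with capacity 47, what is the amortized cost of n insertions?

Rehashing occurs when load exceeds 7/8. Total rehash cost is geometric series summing to O(n). Each insertion itself is O(1). Amortized: O(1).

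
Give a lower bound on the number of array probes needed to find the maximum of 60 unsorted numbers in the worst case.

Adversary: any unprobed cell could hold a value larger than everything seen so far. If fewer than 60 cells are probed, the adversary places the max in an unprobed cell. So all 60 cells must be examined; together with 60-1 comparisons this is tight.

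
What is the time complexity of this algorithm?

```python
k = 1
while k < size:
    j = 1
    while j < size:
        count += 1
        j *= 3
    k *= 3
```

Time complexity: O(log^2 n).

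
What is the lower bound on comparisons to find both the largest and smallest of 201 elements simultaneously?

Pair elements first (floor(201/2) comparisons), then find max among winners and min among losers. Total: ceil(3*201/2) - 2 = 300 comparisons.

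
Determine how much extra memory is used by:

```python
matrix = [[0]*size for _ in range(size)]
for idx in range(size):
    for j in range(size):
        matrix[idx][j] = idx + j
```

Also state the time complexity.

Space complexity: O(n^2).
A 2D structure of size n x n is allocated.
Time complexity: O(n^2).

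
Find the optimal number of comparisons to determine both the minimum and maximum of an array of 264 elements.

Naive approach: 526 comparisons (263 for max + 263 for min).
Optimal: Compare elements in pairs first (floor(n/2) = 132 comparisons), then find max among winners and min among losers (131 comparisons each).
Total: ceil(3n/2) - 2 = 394 comparisons. An adversary argument shows this is also a lower bound.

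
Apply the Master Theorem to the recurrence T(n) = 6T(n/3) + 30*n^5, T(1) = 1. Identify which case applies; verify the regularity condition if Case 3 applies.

a=6, b=3, f(n)=30*n^5.
log_3(6) = 1.631 < 5.
f(n) = Omega(n^(1.631+epsilon)) for some epsilon > 0, so Case 3 is the candidate.
Regularity: a*f(n/b) = 6*30*(n/3)^5 = (6/243)*30*n^5 <= c*f(n) with c = 6/243 < 1. Satisfied.
Case 3: T(n) = Theta(n^5).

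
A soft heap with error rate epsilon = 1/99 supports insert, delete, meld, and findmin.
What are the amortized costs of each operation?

Soft heaps (Chazelle) allow up to an epsilon = 1/99 fraction of elements to have corrupted (raised) keys. Insert is O(log(1/epsilon)) = O(log 99) amortized -- the structure maintains heap-ordered binary trees of rank bounded by O(log(1/epsilon)). Meld concatenates root lists: O(1) amortized. Delete and findmin are O(1) amortized.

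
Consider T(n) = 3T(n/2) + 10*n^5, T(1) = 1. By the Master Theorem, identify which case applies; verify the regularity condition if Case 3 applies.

a=3, b=2, f(n)=10*n^5.
log_2(3) = 1.585 < 5.
f(n) = Omega(n^(1.585+epsilon)) for some epsilon > 0, so Case 3 is the candidate.
Regularity: a*f(n/b) = 3*10*(n/2)^5 = (3/32)*10*n^5 <= c*f(n) with c = 3/32 < 1. Satisfied.
Case 3: T(n) = Theta(n^5).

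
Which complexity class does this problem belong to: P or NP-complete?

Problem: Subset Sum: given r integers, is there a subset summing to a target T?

This problem is NP-complete: one of Karp's 21 NP-complete problems.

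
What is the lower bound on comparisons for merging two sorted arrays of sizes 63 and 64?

Adversary argument: with sizes 63 and 64 (differing by at most 1), interleave the two arrays so that every consecutive pair in the output comes from different inputs. Then each of the 126 adjacent output pairs must be directly compared, or the algorithm cannot determine their relative order. So 126 comparisons are necessary; standard merge achieves this.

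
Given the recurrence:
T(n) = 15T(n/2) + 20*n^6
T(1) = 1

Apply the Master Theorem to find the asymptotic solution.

a=15, b=2, f(n)=20*n^6. log_2(15) = 3.907 < 6. Case 3: T(n) = O(n^6).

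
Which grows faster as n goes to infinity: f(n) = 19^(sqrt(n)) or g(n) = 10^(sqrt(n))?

f(n) = 19^(sqrt(n)) grows faster: ratio is (19/10)^(sqrt(n)) -> infinity since 19/10 > 1.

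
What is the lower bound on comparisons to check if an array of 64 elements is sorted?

To verify 64 elements are sorted, we must compare each consecutive pair. Skipping any pair allows an adversary to swap them. Therefore 63 comparisons are necessary and sufficient.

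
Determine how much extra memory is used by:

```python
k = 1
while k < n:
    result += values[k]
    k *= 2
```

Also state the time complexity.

Space complexity: O(1).
Only a constant amount of auxiliary storage is used; nothing grows with n.
Time complexity: O(log n).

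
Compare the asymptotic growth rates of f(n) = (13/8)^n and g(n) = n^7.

f(n) = (13/8)^n grows faster: (13/8)^n is exponential with base 13/8 > 1, dominating every polynomial.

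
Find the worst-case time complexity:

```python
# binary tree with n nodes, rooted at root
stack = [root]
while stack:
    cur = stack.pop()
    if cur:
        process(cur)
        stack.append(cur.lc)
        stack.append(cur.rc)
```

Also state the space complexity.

Time complexity: O(n).
Space complexity: O(n).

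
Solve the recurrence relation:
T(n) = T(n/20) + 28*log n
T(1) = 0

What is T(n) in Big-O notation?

Each of the log_20(n) levels adds O(log n). T(n) = O(log^2 n).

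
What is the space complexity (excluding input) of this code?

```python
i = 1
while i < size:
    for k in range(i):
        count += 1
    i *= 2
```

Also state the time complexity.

Space complexity: O(1).
Only a constant amount of auxiliary storage is used; nothing grows with n.
Time complexity: O(n).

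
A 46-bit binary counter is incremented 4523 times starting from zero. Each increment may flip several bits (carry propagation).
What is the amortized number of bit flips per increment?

Bit i flips on every 2^i-th increment, so over 4523 increments bit i flips floor(4523/2^i) times. Summing over i: total flips < 2 * 4523. Amortized: < 2 = O(1) per increment.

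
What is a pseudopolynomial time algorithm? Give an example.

A pseudopolynomial algorithm runs in time polynomial in the numeric value of the input, but exponential in the input length. The dynamic programming solution for Subset Sum runs in O(n*W) where W is the target sum. This is pseudopolynomial because W can be exponential in the number of bits to represent it.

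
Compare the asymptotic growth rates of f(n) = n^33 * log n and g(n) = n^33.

f(n) = n^33 * log n grows faster: extra log n factor -> infinity.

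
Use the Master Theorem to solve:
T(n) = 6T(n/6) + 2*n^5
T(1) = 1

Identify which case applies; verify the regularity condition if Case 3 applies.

a=6, b=6, f(n)=2*n^5.
log_6(6) = 1 < 5.
f(n) = Omega(n^(1+epsilon)) for some epsilon > 0, so Case 3 is the candidate.
Regularity: a*f(n/b) = 6*2*(n/6)^5 = (6/7776)*2*n^5 <= c*f(n) with c = 6/7776 < 1. Satisfied.
Case 3: T(n) = Theta(n^5).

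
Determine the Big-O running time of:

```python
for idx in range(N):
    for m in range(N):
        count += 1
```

Time complexity: O(n^2).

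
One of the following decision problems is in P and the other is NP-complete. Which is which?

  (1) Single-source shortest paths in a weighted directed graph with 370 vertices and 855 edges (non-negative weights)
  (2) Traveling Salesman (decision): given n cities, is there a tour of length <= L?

(1) is P: Dijkstra's algorithm runs in O((V+E) log V).
(2) is NP-complete: reduces from Hamiltonian Cycle.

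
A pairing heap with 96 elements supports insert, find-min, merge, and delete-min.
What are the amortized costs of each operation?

Pairing heaps are self-adjusting heap-ordered trees. Insert and merge link two roots: O(1). Find-min reads the root: O(1). Delete-min removes the root, then pairs children in two passes; amortized cost is O(log 96) = O(log n).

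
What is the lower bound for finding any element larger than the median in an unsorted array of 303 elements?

To find an element larger than the median of 303 elements, we must see Omega(n) elements. Without seeing enough elements, an adversary can make any unseen element the median.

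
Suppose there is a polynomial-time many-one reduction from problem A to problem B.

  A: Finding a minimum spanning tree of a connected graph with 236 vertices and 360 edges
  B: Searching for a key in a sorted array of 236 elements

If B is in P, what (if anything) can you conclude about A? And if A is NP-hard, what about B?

A poly-time reduction A <=_p B means any A-instance can be transformed to a B-instance in poly time.
If B is in P: compose the reduction with B's poly-time algorithm to solve A in poly time, so A is in P.
If A is NP-hard: every NP problem reduces to A, which reduces to B; composing reductions, every NP problem reduces to B, so B is NP-hard.
(Here in fact A is P and B is P.)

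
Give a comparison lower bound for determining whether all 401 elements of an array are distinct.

In the algebraic decision-tree model, the YES region for element distinctness on 401 elements has 401! connected components (one per ordering). Ben-Or's theorem then gives a lower bound of Omega(log(n!)) = Omega(n log n).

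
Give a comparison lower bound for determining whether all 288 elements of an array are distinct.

In the algebraic decision-tree model, the YES region for element distinctness on 288 elements has 288! connected components (one per ordering). Ben-Or's theorem then gives a lower bound of Omega(log(n!)) = Omega(n log n).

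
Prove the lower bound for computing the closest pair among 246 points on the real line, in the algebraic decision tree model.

Reduction from element distinctness: given 246 reals, the closest-pair distance is 0 iff two are equal. Element distinctness has an Omega(n log n) lower bound in the algebraic decision tree model (Ben-Or). Therefore closest pair on a line also requires Omega(n log n). Sorting then a linear scan achieves this.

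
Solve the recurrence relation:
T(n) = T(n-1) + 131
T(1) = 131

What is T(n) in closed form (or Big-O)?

Unrolling: T(n) = T(n-1) + 131 = T(n-2) + 2*131 = ... = T(1) + (n-1)*131 = 131 + (n-1)*131 = 131n.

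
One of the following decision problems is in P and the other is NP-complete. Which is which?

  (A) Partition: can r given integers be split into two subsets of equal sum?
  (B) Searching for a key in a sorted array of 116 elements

(A) is NP-complete: Subset Sum reduces to it (one of Karp's 21 NP-complete problems).
(B) is P: binary search runs in O(log n).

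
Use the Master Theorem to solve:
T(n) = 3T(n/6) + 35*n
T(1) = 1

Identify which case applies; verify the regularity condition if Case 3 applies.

a=3, b=6, f(n)=35*n.
log_6(3) = 0.6131 < 1.
f(n) = Omega(n^(0.6131+epsilon)) for some epsilon > 0, so Case 3 is the candidate.
Regularity: a*f(n/b) = 3*35*(n/6)^1 = (3/6)*35*n^1 <= c*f(n) with c = 3/6 < 1. Satisfied.
Case 3: T(n) = Theta(n).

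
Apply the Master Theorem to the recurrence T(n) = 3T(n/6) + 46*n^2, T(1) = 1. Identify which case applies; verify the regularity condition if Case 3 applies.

a=3, b=6, f(n)=46*n^2.
log_6(3) = 0.6131 < 2.
f(n) = Omega(n^(0.6131+epsilon)) for some epsilon > 0, so Case 3 is the candidate.
Regularity: a*f(n/b) = 3*46*(n/6)^2 = (3/36)*46*n^2 <= c*f(n) with c = 3/36 < 1. Satisfied.
Case 3: T(n) = Theta(n^2).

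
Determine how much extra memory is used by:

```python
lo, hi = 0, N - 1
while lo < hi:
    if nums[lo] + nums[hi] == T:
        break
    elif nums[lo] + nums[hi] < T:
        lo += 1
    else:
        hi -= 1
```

Space complexity: O(1).
Only a constant amount of auxiliary storage is used; nothing grows with n.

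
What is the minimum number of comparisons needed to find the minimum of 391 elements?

Finding the minimum requires 390 comparisons, identical reasoning to finding the maximum. Each comparison eliminates one candidate.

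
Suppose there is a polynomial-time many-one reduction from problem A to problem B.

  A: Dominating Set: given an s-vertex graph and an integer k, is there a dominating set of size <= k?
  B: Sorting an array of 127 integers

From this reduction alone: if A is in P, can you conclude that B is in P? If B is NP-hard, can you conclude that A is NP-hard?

A poly-time reduction A <=_p B transfers tractability DOWN (B easy => A easy) and hardness UP (A hard => B hard), not the reverse.
From A in P, the reduction alone does NOT give B in P: any problem in P trivially reduces to SAT, yet SAT is not known to be in P.
From B NP-hard, the reduction alone does NOT give A NP-hard: again, easy problems reduce to hard ones.
(Here in fact A is NP-complete and B is in P, so no such reduction is known -- its existence would imply P = NP; the analysis concerns only what the assumed reduction would or would not let you conclude.)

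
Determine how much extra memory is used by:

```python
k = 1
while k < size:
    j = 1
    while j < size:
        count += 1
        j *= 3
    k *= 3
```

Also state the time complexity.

Space complexity: O(1).
Only a constant amount of auxiliary storage is used; nothing grows with n.
Time complexity: O(log^2 n).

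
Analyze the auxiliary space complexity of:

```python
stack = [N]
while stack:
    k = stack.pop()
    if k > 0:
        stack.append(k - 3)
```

Space complexity: O(1).
Only a constant amount of auxiliary storage is used; nothing grows with n.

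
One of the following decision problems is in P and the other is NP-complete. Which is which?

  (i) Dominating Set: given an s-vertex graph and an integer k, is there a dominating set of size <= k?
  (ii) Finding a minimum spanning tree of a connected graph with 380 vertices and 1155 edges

(i) is NP-complete: reduces from Set Cover (with k part of the input).
(ii) is P: Kruskal's / Prim's algorithms run in polynomial time.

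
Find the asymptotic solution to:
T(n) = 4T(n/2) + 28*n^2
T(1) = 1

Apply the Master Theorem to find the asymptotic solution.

a=4, b=2, f(n)=28*n^2. log_2(4) = 2. Case 2: T(n) = O(n^2 log n).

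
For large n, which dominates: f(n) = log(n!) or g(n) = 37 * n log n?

f(n) = log(n!) and g(n) = 37 * n log n are Theta of each other: Stirling: log(n!) = n log n - n + O(log n) = Theta(n log n); the constant 37 doesn't change the Theta class.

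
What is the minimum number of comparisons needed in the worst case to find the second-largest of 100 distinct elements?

Lower bound: finding the max needs 100-1 comparisons. By the adversary weight-doubling argument, the max must personally win >= ceil(log_2(100)) = 7 comparisons; the 2nd-largest is among those 7 losers, needing 7-1 more comparisons. Total >= 100-1 + 7-1 = 105. A balanced knockout tournament achieves this.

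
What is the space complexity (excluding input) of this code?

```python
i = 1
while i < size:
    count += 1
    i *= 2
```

Space complexity: O(1).
Only a constant amount of auxiliary storage is used; nothing grows with n.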